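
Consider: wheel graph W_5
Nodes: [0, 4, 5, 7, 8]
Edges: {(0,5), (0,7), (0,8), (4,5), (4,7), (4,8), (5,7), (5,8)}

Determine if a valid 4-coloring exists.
Yes, G is 4-colorable

A valid 4-coloring: color 1: [5]; color 2: [0, 4]; color 3: [7, 8].
(χ(G) = 3 ≤ 4.)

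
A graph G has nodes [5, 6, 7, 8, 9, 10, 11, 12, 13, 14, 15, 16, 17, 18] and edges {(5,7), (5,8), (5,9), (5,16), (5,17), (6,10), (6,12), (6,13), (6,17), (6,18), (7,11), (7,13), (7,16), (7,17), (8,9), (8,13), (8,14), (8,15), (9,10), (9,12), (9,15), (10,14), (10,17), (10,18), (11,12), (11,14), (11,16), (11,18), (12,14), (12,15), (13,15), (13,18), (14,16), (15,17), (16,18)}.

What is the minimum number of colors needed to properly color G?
Clique number ω(G) = 3 (lower bound: χ ≥ ω).
Suppose a proper 3-coloring c exists. The clique [5, 7, 16] takes 3 distinct colors; by symmetry let c(5) = 1, c(7) = 2, c(16) = 3.
- Vertex 11: neighbors [7, 16] already have colors [2, 3] ⇒ c(11) = 1.
- Vertex 14: neighbors [11, 16] already have colors [1, 3] ⇒ c(14) = 2.
- Vertex 8: neighbors [5, 14] already have colors [1, 2] ⇒ c(8) = 3.
- Vertex 9: neighbors [5, 8] already have colors [1, 3] ⇒ c(9) = 2.
- Vertex 13: neighbors [7, 8] already have colors [2, 3] ⇒ c(13) = 1.
- Vertex 15: neighbors [13, 9, 8] already have colors [1, 2, 3] — all 3 colors blocked. Contradiction.
The forced assignments end in a contradiction, so G has no proper 3-coloring (χ ≥ 4).
The coloring below uses 4 colors, so χ(G) = 4.
A valid 4-coloring: color 1: [5, 10, 11, 13]; color 2: [6, 7, 14, 15]; color 3: [8, 12, 17, 18]; color 4: [9, 16].

χ(G) = 4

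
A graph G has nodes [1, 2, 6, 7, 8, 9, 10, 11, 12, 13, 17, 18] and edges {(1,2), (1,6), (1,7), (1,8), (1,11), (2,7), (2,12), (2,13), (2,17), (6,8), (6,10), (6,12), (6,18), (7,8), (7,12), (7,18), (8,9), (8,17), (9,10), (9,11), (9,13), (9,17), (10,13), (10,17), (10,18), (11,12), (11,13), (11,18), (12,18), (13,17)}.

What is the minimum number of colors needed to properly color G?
χ(G) = 4

Clique number ω(G) = 4 (lower bound: χ ≥ ω).
The clique on [9, 10, 13, 17] has size 4, forcing χ ≥ 4, and the coloring below uses 4 colors, so χ(G) = 4.
A valid 4-coloring: color 1: [2, 8, 10, 11]; color 2: [6, 7, 17]; color 3: [1, 12, 13]; color 4: [9, 18].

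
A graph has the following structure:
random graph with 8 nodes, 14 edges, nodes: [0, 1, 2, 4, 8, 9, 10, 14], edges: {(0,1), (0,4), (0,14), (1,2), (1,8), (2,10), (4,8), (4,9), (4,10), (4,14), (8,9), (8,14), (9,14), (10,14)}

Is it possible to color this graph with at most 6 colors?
Yes, G is 6-colorable

A valid 6-coloring: color 1: [1, 14]; color 2: [2, 4]; color 3: [0, 8, 10]; color 4: [9].
(χ(G) = 4 ≤ 6.)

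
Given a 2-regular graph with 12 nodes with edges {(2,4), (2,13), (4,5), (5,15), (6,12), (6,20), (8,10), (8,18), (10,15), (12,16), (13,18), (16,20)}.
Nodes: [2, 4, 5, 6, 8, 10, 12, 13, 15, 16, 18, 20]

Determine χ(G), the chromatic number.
Clique number ω(G) = 2 (lower bound: χ ≥ ω).
The graph is bipartite (no odd cycle), so 2 colors suffice: χ(G) = 2.
A valid 2-coloring: color 1: [4, 6, 8, 13, 15, 16]; color 2: [2, 5, 10, 12, 18, 20].

χ(G) = 2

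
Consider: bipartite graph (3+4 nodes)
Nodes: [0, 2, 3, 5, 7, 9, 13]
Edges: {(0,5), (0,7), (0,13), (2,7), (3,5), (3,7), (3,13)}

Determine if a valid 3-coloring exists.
Yes, G is 3-colorable

A valid 3-coloring: color 1: [5, 7, 9, 13]; color 2: [0, 2, 3].
(χ(G) = 2 ≤ 3.)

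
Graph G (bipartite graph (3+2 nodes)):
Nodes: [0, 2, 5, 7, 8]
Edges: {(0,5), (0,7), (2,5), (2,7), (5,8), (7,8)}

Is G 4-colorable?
A valid 4-coloring: color 1: [5, 7]; color 2: [0, 2, 8].
(χ(G) = 2 ≤ 4.)

Yes, G is 4-colorable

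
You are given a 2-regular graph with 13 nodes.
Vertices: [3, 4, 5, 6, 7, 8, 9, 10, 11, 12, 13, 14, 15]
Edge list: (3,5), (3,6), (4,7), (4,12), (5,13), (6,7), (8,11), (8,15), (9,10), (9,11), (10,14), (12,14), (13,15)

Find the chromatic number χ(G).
Clique number ω(G) = 2 (lower bound: χ ≥ ω).
Odd cycle [8, 11, 9, 10, 14, 12, 4, 7, 6, 3, 5, 13, 15] needs 3 colors (χ ≥ 3).
The coloring below uses 3 colors, so χ(G) = 3.
A valid 3-coloring: color 1: [3, 7, 8, 9, 13, 14]; color 2: [5, 6, 10, 11, 12, 15]; color 3: [4].

χ(G) = 3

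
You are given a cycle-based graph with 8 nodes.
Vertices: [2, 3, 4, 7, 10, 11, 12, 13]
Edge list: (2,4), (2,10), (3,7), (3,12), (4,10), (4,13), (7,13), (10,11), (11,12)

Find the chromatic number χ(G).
Clique number ω(G) = 3 (lower bound: χ ≥ ω).
The clique on [2, 4, 10] has size 3, forcing χ ≥ 3, and the coloring below uses 3 colors, so χ(G) = 3.
A valid 3-coloring: color 1: [3, 4, 11]; color 2: [7, 10, 12]; color 3: [2, 13].

χ(G) = 3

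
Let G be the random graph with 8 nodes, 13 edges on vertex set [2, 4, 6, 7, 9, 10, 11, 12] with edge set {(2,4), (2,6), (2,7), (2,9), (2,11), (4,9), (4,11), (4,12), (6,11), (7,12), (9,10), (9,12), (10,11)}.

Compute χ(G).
χ(G) = 3

Clique number ω(G) = 3 (lower bound: χ ≥ ω).
The clique on [2, 4, 9] has size 3, forcing χ ≥ 3, and the coloring below uses 3 colors, so χ(G) = 3.
A valid 3-coloring: color 1: [2, 10, 12]; color 2: [7, 9, 11]; color 3: [4, 6].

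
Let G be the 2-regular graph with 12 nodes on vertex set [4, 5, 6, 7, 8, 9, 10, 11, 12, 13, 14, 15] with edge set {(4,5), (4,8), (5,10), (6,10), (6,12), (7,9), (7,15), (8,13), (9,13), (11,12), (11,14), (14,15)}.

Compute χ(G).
χ(G) = 2

Clique number ω(G) = 2 (lower bound: χ ≥ ω).
The graph is bipartite (no odd cycle), so 2 colors suffice: χ(G) = 2.
A valid 2-coloring: color 1: [5, 6, 8, 9, 11, 15]; color 2: [4, 7, 10, 12, 13, 14].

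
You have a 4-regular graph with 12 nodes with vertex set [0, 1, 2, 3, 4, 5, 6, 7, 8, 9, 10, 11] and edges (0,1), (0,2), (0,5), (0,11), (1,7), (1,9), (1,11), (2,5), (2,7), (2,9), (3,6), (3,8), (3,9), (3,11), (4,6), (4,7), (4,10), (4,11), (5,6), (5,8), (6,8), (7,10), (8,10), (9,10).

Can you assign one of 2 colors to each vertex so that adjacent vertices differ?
No, G is not 2-colorable

The clique on vertices [0, 1, 11] has size 3 > 2, so it alone needs 3 colors.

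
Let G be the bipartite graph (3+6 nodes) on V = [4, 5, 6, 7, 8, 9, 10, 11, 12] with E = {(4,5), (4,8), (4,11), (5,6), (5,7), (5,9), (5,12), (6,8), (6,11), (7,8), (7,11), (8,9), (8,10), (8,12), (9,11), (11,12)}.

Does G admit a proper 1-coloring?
No, G is not 1-colorable

Edge (4,8) forces its endpoints to differ, so 1 color is not enough.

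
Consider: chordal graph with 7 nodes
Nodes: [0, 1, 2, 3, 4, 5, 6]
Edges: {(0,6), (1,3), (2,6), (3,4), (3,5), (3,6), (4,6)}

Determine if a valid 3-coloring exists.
A valid 3-coloring: color 1: [1, 5, 6]; color 2: [0, 2, 3]; color 3: [4].
(χ(G) = 3 ≤ 3.)

Yes, G is 3-colorable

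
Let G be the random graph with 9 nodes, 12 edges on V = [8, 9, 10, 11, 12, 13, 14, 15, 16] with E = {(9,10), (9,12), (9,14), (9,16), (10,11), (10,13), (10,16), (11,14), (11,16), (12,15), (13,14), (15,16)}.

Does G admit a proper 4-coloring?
A valid 4-coloring: color 1: [8, 12, 13, 16]; color 2: [10, 14, 15]; color 3: [9, 11].
(χ(G) = 3 ≤ 4.)

Yes, G is 4-colorable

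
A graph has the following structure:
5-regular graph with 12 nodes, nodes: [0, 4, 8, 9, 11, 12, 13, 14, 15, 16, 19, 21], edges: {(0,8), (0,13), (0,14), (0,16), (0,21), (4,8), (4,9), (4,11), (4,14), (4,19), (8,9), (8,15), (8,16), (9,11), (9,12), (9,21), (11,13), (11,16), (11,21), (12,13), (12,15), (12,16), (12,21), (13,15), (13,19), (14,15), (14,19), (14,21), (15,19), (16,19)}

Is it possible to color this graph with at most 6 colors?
A valid 6-coloring: color 1: [8, 11, 12, 14]; color 2: [4, 13, 16, 21]; color 3: [0, 9, 19]; color 4: [15].
(χ(G) = 4 ≤ 6.)

Yes, G is 6-colorable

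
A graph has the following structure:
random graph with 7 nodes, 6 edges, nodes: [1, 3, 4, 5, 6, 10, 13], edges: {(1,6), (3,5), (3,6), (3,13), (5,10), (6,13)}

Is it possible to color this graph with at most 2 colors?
The clique on vertices [3, 6, 13] has size 3 > 2, so it alone needs 3 colors.

No, G is not 2-colorable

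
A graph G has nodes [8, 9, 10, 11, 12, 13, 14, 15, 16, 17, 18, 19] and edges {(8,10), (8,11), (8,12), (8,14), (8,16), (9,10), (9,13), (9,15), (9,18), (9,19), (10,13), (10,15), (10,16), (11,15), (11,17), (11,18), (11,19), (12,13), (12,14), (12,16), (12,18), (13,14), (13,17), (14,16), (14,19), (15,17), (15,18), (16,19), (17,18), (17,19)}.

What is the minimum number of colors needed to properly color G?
χ(G) = 4

Clique number ω(G) = 4 (lower bound: χ ≥ ω).
The clique on [8, 12, 14, 16] has size 4, forcing χ ≥ 4, and the coloring below uses 4 colors, so χ(G) = 4.
A valid 4-coloring: color 1: [8, 13, 18, 19]; color 2: [10, 14, 17]; color 3: [9, 11, 16]; color 4: [12, 15].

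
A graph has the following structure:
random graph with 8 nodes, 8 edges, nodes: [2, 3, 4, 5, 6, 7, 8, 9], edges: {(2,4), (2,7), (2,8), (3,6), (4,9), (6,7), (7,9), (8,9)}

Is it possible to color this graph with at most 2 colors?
A valid 2-coloring: color 1: [2, 5, 6, 9]; color 2: [3, 4, 7, 8].
(χ(G) = 2 ≤ 2.)

Yes, G is 2-colorable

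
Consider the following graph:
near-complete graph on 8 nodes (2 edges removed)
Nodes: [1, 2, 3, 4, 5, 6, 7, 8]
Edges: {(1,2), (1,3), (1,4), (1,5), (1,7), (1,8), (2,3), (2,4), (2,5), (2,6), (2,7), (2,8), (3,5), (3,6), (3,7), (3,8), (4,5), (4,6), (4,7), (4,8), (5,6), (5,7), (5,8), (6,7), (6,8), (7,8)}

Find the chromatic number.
χ(G) = 6

Clique number ω(G) = 6 (lower bound: χ ≥ ω).
The clique on [1, 2, 3, 5, 7, 8] has size 6, forcing χ ≥ 6, and the coloring below uses 6 colors, so χ(G) = 6.
A valid 6-coloring: color 1: [7]; color 2: [5]; color 3: [8]; color 4: [2]; color 5: [1, 6]; color 6: [3, 4].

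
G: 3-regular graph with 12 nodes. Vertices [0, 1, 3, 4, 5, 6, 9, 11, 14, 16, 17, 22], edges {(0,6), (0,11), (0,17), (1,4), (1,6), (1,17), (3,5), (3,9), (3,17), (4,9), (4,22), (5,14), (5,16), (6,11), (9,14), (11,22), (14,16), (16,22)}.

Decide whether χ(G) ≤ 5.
A valid 5-coloring: color 1: [5, 6, 9, 17, 22]; color 2: [1, 3, 11, 16]; color 3: [0, 4, 14].
(χ(G) = 3 ≤ 5.)

Yes, G is 5-colorable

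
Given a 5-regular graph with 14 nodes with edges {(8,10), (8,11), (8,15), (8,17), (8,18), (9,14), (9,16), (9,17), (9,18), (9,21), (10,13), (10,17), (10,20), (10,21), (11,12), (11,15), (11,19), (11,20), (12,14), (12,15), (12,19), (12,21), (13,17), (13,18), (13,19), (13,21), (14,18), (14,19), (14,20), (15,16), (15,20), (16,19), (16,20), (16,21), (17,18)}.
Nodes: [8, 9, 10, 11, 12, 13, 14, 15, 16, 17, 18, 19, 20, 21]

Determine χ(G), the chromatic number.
Clique number ω(G) = 3 (lower bound: χ ≥ ω).
Suppose a proper 3-coloring c exists. The clique [8, 10, 17] takes 3 distinct colors; by symmetry let c(8) = 1, c(10) = 2, c(17) = 3.
- Vertex 13: neighbors [10, 17] already have colors [2, 3] ⇒ c(13) = 1.
- Vertex 21: neighbors [13, 10] already have colors [1, 2] ⇒ c(21) = 3.
- Vertex 18: neighbors [8, 17] already have colors [1, 3] ⇒ c(18) = 2.
- Vertex 9: neighbors [18, 17] already have colors [2, 3] ⇒ c(9) = 1.
- Vertex 14: neighbors [9, 18] already have colors [1, 2] ⇒ c(14) = 3.
- Vertex 16: neighbors [9, 21] already have colors [1, 3] ⇒ c(16) = 2.
- Vertex 19: neighbors [13, 16, 14] already have colors [1, 2, 3] — all 3 colors blocked. Contradiction.
The forced assignments end in a contradiction, so G has no proper 3-coloring (χ ≥ 4).
The coloring below uses 4 colors, so χ(G) = 4.
A valid 4-coloring: color 1: [17, 19, 20, 21]; color 2: [10, 11, 16, 18]; color 3: [13, 14, 15]; color 4: [8, 9, 12].

χ(G) = 4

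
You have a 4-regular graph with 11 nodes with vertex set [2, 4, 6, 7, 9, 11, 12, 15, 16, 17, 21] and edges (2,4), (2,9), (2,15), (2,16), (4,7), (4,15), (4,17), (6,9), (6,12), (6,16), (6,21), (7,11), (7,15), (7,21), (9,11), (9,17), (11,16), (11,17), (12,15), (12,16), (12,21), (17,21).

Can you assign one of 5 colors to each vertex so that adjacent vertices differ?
Yes, G is 5-colorable

A valid 5-coloring: color 1: [2, 6, 7, 17]; color 2: [9, 15, 16, 21]; color 3: [4, 11, 12].
(χ(G) = 3 ≤ 5.)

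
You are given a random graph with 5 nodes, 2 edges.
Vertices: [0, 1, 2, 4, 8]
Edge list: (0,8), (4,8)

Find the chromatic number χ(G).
Clique number ω(G) = 2 (lower bound: χ ≥ ω).
The graph is bipartite (no odd cycle), so 2 colors suffice: χ(G) = 2.
A valid 2-coloring: color 1: [1, 2, 8]; color 2: [0, 4].

χ(G) = 2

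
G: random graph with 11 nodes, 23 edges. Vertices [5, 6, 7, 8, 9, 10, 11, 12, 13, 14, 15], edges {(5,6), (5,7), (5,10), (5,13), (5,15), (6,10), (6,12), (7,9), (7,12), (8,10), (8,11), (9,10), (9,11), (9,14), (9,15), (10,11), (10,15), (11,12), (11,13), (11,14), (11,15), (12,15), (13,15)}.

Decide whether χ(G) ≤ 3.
The clique on vertices [9, 10, 11, 15] has size 4 > 3, so it alone needs 4 colors.

No, G is not 3-colorable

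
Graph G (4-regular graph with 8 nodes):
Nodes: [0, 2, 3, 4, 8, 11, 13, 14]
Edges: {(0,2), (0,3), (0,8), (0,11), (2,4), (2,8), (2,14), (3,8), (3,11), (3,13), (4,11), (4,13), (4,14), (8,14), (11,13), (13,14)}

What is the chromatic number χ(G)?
Clique number ω(G) = 3 (lower bound: χ ≥ ω).
Suppose a proper 3-coloring c exists. The clique [0, 2, 8] takes 3 distinct colors; by symmetry let c(0) = 1, c(2) = 2, c(8) = 3.
- Vertex 3: neighbors [0, 8] already have colors [1, 3] ⇒ c(3) = 2.
- Vertex 11: neighbors [0, 3] already have colors [1, 2] ⇒ c(11) = 3.
- Vertex 4: neighbors [2, 11] already have colors [2, 3] ⇒ c(4) = 1.
- Vertex 13: neighbors [4, 3, 11] already have colors [1, 2, 3] — all 3 colors blocked. Contradiction.
The forced assignments end in a contradiction, so G has no proper 3-coloring (χ ≥ 4).
The coloring below uses 4 colors, so χ(G) = 4.
A valid 4-coloring: color 1: [8, 11]; color 2: [2, 13]; color 3: [3, 4]; color 4: [0, 14].

χ(G) = 4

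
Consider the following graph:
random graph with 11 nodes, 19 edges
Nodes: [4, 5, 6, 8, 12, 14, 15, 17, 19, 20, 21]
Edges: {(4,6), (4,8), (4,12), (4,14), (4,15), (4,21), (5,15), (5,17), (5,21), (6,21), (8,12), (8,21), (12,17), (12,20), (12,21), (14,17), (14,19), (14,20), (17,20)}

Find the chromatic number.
Clique number ω(G) = 4 (lower bound: χ ≥ ω).
The clique on [4, 8, 12, 21] has size 4, forcing χ ≥ 4, and the coloring below uses 4 colors, so χ(G) = 4.
A valid 4-coloring: color 1: [4, 17, 19]; color 2: [15, 20, 21]; color 3: [5, 6, 12, 14]; color 4: [8].

χ(G) = 4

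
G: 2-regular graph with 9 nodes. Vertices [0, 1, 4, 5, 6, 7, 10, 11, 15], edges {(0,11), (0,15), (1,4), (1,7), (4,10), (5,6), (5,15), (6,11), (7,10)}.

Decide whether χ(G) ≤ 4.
A valid 4-coloring: color 1: [0, 4, 6, 7]; color 2: [1, 5, 10, 11]; color 3: [15].
(χ(G) = 3 ≤ 4.)

Yes, G is 4-colorable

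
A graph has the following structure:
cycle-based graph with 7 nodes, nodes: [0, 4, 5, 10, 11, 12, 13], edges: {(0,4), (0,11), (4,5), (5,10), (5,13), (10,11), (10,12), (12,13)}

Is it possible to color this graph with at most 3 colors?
Yes, G is 3-colorable

A valid 3-coloring: color 1: [0, 5, 12]; color 2: [4, 10, 13]; color 3: [11].
(χ(G) = 3 ≤ 3.)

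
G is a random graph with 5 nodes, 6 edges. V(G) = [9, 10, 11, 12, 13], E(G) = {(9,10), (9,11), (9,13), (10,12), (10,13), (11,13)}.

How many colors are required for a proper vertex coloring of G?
χ(G) = 3

Clique number ω(G) = 3 (lower bound: χ ≥ ω).
The clique on [9, 10, 13] has size 3, forcing χ ≥ 3, and the coloring below uses 3 colors, so χ(G) = 3.
A valid 3-coloring: color 1: [10, 11]; color 2: [12, 13]; color 3: [9].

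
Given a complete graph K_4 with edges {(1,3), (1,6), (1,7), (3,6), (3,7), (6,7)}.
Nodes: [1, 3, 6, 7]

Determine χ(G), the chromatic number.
Clique number ω(G) = 4 (lower bound: χ ≥ ω).
The clique on [1, 3, 6, 7] has size 4, forcing χ ≥ 4, and the coloring below uses 4 colors, so χ(G) = 4.
A valid 4-coloring: color 1: [1]; color 2: [7]; color 3: [3]; color 4: [6].

χ(G) = 4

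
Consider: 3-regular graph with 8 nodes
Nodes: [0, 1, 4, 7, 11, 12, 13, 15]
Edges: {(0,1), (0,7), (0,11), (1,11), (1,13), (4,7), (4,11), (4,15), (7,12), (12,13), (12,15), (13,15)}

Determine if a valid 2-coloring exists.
No, G is not 2-colorable

The clique on vertices [0, 1, 11] has size 3 > 2, so it alone needs 3 colors.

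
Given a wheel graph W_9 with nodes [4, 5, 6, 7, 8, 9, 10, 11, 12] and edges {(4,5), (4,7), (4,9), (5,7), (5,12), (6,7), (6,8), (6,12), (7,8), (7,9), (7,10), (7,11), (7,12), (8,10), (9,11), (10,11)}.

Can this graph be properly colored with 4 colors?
A valid 4-coloring: color 1: [7]; color 2: [4, 8, 11, 12]; color 3: [5, 6, 9, 10].
(χ(G) = 3 ≤ 4.)

Yes, G is 4-colorable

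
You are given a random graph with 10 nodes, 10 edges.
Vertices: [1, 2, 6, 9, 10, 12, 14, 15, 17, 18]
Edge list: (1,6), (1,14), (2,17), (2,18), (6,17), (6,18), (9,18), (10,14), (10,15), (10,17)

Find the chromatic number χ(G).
Clique number ω(G) = 2 (lower bound: χ ≥ ω).
Odd cycle [10, 14, 1, 6, 17] needs 3 colors (χ ≥ 3).
The coloring below uses 3 colors, so χ(G) = 3.
A valid 3-coloring: color 1: [2, 6, 9, 10, 12]; color 2: [14, 15, 17, 18]; color 3: [1].

χ(G) = 3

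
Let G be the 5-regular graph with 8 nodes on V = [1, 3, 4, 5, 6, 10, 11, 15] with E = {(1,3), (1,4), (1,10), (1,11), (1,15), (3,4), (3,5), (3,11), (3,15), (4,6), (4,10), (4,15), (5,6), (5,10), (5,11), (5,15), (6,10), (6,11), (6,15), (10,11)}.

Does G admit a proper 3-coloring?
No, G is not 3-colorable

The clique on vertices [1, 3, 4, 15] has size 4 > 3, so it alone needs 4 colors.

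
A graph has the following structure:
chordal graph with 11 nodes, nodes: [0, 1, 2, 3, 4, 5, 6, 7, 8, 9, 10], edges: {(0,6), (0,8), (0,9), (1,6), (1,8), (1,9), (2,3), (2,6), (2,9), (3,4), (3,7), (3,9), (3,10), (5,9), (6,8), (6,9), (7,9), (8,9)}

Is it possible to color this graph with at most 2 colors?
No, G is not 2-colorable

The clique on vertices [0, 6, 8, 9] has size 4 > 2, so it alone needs 4 colors.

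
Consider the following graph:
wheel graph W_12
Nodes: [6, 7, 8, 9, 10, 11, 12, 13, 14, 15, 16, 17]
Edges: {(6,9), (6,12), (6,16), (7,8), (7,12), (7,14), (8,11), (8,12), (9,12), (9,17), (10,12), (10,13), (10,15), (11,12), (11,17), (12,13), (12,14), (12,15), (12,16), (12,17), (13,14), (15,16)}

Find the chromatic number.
Clique number ω(G) = 3 (lower bound: χ ≥ ω).
Odd cycle [7, 8, 11, 17, 9, 6, 16, 15, 10, 13, 14] needs 3 colors (χ ≥ 3).
Vertex 12 is adjacent to every vertex of [6, 7, 8, 9, 10, 11, 13, 14, 15, 16, 17], which already need 3 colors among themselves, so 12 needs a new color (χ ≥ 4).
The coloring below uses 4 colors, so χ(G) = 4.
A valid 4-coloring: color 1: [12]; color 2: [7, 9, 11, 13, 16]; color 3: [6, 8, 14, 15, 17]; color 4: [10].

χ(G) = 4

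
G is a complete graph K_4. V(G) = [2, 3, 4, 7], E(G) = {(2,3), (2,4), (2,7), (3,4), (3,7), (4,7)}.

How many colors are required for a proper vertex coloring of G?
χ(G) = 4

Clique number ω(G) = 4 (lower bound: χ ≥ ω).
The clique on [2, 3, 4, 7] has size 4, forcing χ ≥ 4, and the coloring below uses 4 colors, so χ(G) = 4.
A valid 4-coloring: color 1: [4]; color 2: [3]; color 3: [2]; color 4: [7].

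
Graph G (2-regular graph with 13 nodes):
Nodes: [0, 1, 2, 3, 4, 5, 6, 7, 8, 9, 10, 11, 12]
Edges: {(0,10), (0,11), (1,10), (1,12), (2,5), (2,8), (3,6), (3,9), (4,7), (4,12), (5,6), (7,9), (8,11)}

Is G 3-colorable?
Yes, G is 3-colorable

A valid 3-coloring: color 1: [0, 1, 3, 5, 7, 8]; color 2: [2, 6, 9, 10, 11, 12]; color 3: [4].
(χ(G) = 3 ≤ 3.)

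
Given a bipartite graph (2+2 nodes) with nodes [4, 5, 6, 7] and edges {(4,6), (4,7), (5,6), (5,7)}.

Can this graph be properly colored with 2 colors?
A valid 2-coloring: color 1: [6, 7]; color 2: [4, 5].
(χ(G) = 2 ≤ 2.)

Yes, G is 2-colorable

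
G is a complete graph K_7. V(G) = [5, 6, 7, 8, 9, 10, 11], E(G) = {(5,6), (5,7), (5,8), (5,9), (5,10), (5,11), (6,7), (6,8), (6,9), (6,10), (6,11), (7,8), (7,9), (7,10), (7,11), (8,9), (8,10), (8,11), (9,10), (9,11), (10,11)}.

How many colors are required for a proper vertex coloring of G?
Clique number ω(G) = 7 (lower bound: χ ≥ ω).
The clique on [5, 6, 7, 8, 9, 10, 11] has size 7, forcing χ ≥ 7, and the coloring below uses 7 colors, so χ(G) = 7.
A valid 7-coloring: color 1: [9]; color 2: [11]; color 3: [8]; color 4: [7]; color 5: [10]; color 6: [6]; color 7: [5].

χ(G) = 7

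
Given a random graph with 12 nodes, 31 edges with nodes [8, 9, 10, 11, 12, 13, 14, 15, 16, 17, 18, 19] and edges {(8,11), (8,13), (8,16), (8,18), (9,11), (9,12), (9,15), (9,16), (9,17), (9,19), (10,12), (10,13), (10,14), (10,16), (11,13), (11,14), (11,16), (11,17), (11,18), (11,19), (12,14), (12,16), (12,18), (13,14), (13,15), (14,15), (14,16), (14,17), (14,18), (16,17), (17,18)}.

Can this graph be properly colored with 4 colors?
Yes, G is 4-colorable

A valid 4-coloring: color 1: [8, 9, 14]; color 2: [11, 12, 15]; color 3: [13, 16, 18, 19]; color 4: [10, 17].
(χ(G) = 4 ≤ 4.)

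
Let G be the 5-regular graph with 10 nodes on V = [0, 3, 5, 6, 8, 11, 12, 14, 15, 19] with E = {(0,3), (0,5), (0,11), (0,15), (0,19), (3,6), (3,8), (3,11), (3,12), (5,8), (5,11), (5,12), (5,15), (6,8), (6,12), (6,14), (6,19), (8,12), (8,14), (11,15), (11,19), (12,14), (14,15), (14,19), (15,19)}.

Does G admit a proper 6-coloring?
A valid 6-coloring: color 1: [8, 19]; color 2: [3, 5, 14]; color 3: [6, 11]; color 4: [12, 15]; color 5: [0].
(χ(G) = 5 ≤ 6.)

Yes, G is 6-colorable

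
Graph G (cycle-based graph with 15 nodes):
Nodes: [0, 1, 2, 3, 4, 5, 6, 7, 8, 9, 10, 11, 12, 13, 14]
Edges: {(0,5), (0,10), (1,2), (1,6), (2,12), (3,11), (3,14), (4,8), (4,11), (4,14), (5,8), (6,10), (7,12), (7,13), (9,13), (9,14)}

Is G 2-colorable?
No, G is not 2-colorable

Odd cycle [9, 13, 7, 12, 2, 1, 6, 10, 0, 5, 8, 4, 14] needs 3 colors (χ ≥ 3).
Hence χ(G) ≥ 3 > 2, so no proper 2-coloring exists.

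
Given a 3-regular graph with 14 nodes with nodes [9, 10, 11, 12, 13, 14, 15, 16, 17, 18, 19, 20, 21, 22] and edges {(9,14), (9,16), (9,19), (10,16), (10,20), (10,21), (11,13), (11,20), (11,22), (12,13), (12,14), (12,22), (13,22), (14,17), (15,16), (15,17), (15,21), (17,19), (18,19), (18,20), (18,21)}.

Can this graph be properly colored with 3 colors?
A valid 3-coloring: color 1: [10, 14, 15, 18, 22]; color 2: [11, 12, 16, 19, 21]; color 3: [9, 13, 17, 20].
(χ(G) = 3 ≤ 3.)

Yes, G is 3-colorable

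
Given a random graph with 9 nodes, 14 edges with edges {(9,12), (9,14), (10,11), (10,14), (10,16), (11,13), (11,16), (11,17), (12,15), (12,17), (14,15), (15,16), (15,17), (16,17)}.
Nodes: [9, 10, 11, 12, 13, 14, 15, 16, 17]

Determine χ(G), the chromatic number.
χ(G) = 3

Clique number ω(G) = 3 (lower bound: χ ≥ ω).
The clique on [11, 16, 17] has size 3, forcing χ ≥ 3, and the coloring below uses 3 colors, so χ(G) = 3.
A valid 3-coloring: color 1: [12, 13, 14, 16]; color 2: [9, 11, 15]; color 3: [10, 17].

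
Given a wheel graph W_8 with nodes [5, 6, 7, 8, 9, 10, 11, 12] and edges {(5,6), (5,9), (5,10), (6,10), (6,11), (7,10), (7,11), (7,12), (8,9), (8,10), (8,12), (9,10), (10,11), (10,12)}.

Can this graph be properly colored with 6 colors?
A valid 6-coloring: color 1: [10]; color 2: [6, 7, 8]; color 3: [5, 11, 12]; color 4: [9].
(χ(G) = 4 ≤ 6.)

Yes, G is 6-colorable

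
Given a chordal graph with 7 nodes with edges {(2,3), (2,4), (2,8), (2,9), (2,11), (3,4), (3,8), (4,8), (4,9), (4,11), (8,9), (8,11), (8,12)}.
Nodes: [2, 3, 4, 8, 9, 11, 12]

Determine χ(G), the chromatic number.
χ(G) = 4

Clique number ω(G) = 4 (lower bound: χ ≥ ω).
The clique on [2, 4, 8, 11] has size 4, forcing χ ≥ 4, and the coloring below uses 4 colors, so χ(G) = 4.
A valid 4-coloring: color 1: [8]; color 2: [2, 12]; color 3: [4]; color 4: [3, 9, 11].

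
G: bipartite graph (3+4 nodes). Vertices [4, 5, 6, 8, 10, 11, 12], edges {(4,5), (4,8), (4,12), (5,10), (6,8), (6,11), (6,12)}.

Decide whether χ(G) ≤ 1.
No, G is not 1-colorable

Edge (5,10) forces its endpoints to differ, so 1 color is not enough.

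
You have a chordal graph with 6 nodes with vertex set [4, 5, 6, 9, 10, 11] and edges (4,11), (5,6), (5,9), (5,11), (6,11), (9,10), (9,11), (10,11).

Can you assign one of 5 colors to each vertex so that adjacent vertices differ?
Yes, G is 5-colorable

A valid 5-coloring: color 1: [11]; color 2: [4, 5, 10]; color 3: [6, 9].
(χ(G) = 3 ≤ 5.)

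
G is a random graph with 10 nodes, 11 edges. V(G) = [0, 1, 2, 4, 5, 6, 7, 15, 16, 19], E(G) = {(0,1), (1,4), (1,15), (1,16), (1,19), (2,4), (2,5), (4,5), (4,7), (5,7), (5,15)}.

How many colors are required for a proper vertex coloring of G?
χ(G) = 3

Clique number ω(G) = 3 (lower bound: χ ≥ ω).
The clique on [2, 4, 5] has size 3, forcing χ ≥ 3, and the coloring below uses 3 colors, so χ(G) = 3.
A valid 3-coloring: color 1: [1, 5, 6]; color 2: [0, 4, 15, 16, 19]; color 3: [2, 7].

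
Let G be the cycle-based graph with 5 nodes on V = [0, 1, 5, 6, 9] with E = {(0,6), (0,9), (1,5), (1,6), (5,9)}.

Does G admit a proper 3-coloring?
Yes, G is 3-colorable

A valid 3-coloring: color 1: [1, 9]; color 2: [5, 6]; color 3: [0].
(χ(G) = 3 ≤ 3.)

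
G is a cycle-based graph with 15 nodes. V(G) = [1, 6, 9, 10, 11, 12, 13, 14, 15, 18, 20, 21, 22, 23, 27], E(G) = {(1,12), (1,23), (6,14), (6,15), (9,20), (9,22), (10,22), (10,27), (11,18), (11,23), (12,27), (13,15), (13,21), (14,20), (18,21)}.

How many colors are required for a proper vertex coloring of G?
Clique number ω(G) = 2 (lower bound: χ ≥ ω).
Odd cycle [12, 1, 23, 11, 18, 21, 13, 15, 6, 14, 20, 9, 22, 10, 27] needs 3 colors (χ ≥ 3).
The coloring below uses 3 colors, so χ(G) = 3.
A valid 3-coloring: color 1: [6, 10, 12, 13, 18, 20, 23]; color 2: [1, 9, 11, 14, 15, 21, 27]; color 3: [22].

χ(G) = 3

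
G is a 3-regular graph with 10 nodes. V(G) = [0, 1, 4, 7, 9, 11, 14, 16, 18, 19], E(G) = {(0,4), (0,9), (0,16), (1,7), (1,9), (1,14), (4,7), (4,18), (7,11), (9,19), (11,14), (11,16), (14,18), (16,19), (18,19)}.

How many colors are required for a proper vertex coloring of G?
χ(G) = 3

Clique number ω(G) = 2 (lower bound: χ ≥ ω).
Odd cycle [9, 0, 4, 7, 1] needs 3 colors (χ ≥ 3).
The coloring below uses 3 colors, so χ(G) = 3.
A valid 3-coloring: color 1: [7, 9, 16, 18]; color 2: [1, 4, 11, 19]; color 3: [0, 14].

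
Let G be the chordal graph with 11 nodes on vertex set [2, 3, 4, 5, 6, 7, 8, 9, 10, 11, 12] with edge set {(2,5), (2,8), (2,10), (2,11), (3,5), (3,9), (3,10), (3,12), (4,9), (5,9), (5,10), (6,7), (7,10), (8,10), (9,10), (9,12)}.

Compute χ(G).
χ(G) = 4

Clique number ω(G) = 4 (lower bound: χ ≥ ω).
The clique on [3, 5, 9, 10] has size 4, forcing χ ≥ 4, and the coloring below uses 4 colors, so χ(G) = 4.
A valid 4-coloring: color 1: [4, 6, 10, 11, 12]; color 2: [2, 7, 9]; color 3: [5, 8]; color 4: [3].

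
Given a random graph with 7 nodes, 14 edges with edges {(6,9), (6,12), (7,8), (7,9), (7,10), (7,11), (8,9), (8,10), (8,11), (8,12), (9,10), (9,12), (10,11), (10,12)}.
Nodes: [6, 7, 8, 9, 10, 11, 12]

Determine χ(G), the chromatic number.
Clique number ω(G) = 4 (lower bound: χ ≥ ω).
The clique on [8, 9, 10, 12] has size 4, forcing χ ≥ 4, and the coloring below uses 4 colors, so χ(G) = 4.
A valid 4-coloring: color 1: [6, 8]; color 2: [9, 11]; color 3: [10]; color 4: [7, 12].

χ(G) = 4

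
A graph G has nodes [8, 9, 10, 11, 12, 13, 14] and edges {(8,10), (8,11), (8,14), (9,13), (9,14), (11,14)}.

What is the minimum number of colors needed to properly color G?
Clique number ω(G) = 3 (lower bound: χ ≥ ω).
The clique on [8, 11, 14] has size 3, forcing χ ≥ 3, and the coloring below uses 3 colors, so χ(G) = 3.
A valid 3-coloring: color 1: [10, 12, 13, 14]; color 2: [8, 9]; color 3: [11].

χ(G) = 3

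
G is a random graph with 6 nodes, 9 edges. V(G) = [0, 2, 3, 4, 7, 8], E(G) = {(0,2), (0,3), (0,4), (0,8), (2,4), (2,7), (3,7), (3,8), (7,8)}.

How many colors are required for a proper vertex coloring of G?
Clique number ω(G) = 3 (lower bound: χ ≥ ω).
The clique on [0, 3, 8] has size 3, forcing χ ≥ 3, and the coloring below uses 3 colors, so χ(G) = 3.
A valid 3-coloring: color 1: [0, 7]; color 2: [3, 4]; color 3: [2, 8].

χ(G) = 3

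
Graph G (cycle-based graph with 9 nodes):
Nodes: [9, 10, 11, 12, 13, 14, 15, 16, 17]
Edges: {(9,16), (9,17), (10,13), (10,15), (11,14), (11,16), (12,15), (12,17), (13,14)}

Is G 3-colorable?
Yes, G is 3-colorable

A valid 3-coloring: color 1: [10, 14, 16, 17]; color 2: [9, 11, 13, 15]; color 3: [12].
(χ(G) = 3 ≤ 3.)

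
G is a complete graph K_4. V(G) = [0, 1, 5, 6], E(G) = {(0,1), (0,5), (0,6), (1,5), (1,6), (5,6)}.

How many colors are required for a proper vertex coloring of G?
Clique number ω(G) = 4 (lower bound: χ ≥ ω).
The clique on [0, 1, 5, 6] has size 4, forcing χ ≥ 4, and the coloring below uses 4 colors, so χ(G) = 4.
A valid 4-coloring: color 1: [5]; color 2: [0]; color 3: [6]; color 4: [1].

χ(G) = 4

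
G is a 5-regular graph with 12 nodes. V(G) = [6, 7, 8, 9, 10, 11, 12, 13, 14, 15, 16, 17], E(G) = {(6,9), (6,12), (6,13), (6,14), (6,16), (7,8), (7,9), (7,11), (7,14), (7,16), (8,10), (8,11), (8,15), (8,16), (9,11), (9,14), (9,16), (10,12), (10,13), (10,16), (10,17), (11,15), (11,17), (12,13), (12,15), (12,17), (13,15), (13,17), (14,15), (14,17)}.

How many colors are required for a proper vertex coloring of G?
Clique number ω(G) = 4 (lower bound: χ ≥ ω).
The clique on [10, 12, 13, 17] has size 4, forcing χ ≥ 4, and the coloring below uses 4 colors, so χ(G) = 4.
A valid 4-coloring: color 1: [6, 7, 15, 17]; color 2: [11, 12, 14, 16]; color 3: [9, 10]; color 4: [8, 13].

χ(G) = 4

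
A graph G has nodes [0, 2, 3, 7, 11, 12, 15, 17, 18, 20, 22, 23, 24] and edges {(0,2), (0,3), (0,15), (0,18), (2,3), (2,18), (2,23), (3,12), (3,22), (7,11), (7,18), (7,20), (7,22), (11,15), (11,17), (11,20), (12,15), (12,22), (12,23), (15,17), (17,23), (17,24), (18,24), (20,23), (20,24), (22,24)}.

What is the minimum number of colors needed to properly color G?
χ(G) = 4

Clique number ω(G) = 3 (lower bound: χ ≥ ω).
Suppose a proper 3-coloring c exists. The clique [0, 2, 3] takes 3 distinct colors; by symmetry let c(0) = 1, c(2) = 2, c(3) = 3.
- Vertex 18: neighbors [0, 2] already have colors [1, 2] ⇒ c(18) = 3.
- Vertex 7: neighbors [18] already have colors [3]; try each remaining color.
- Case c(7) = 1:
  - Vertex 22: neighbors [7, 3] already have colors [1, 3] ⇒ c(22) = 2.
  - Vertex 12: neighbors [22, 3] already have colors [2, 3] ⇒ c(12) = 1.
  - Vertex 23: neighbors [12, 2] already have colors [1, 2] ⇒ c(23) = 3.
  - Vertex 20: neighbors [7, 23] already have colors [1, 3] ⇒ c(20) = 2.
  - Vertex 11: neighbors [7, 20] already have colors [1, 2] ⇒ c(11) = 3.
  - Vertex 15: neighbors [0, 11] already have colors [1, 3] ⇒ c(15) = 2.
  - Vertex 17: neighbors [15, 11] already have colors [2, 3] ⇒ c(17) = 1.
  - Vertex 24: neighbors [17, 20, 18] already have colors [1, 2, 3] — all 3 colors blocked. Contradiction.
- Case c(7) = 2:
  - Vertex 22: neighbors [7, 3] already have colors [2, 3] ⇒ c(22) = 1.
  - Vertex 12: neighbors [22, 3] already have colors [1, 3] ⇒ c(12) = 2.
  - Vertex 15: neighbors [0, 12] already have colors [1, 2] ⇒ c(15) = 3.
  - Vertex 11: neighbors [7, 15] already have colors [2, 3] ⇒ c(11) = 1.
  - Vertex 17: neighbors [11, 15] already have colors [1, 3] ⇒ c(17) = 2.
  - Vertex 24: neighbors [22, 17, 18] already have colors [1, 2, 3] — all 3 colors blocked. Contradiction.
Every case ends in a contradiction, so G has no proper 3-coloring (χ ≥ 4).
The coloring below uses 4 colors, so χ(G) = 4.
A valid 4-coloring: color 1: [0, 11, 12, 24]; color 2: [3, 15, 18, 23]; color 3: [2, 17, 20, 22]; color 4: [7].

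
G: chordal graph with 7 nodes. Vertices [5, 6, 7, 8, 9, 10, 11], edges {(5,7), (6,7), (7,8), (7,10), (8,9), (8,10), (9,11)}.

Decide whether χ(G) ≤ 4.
A valid 4-coloring: color 1: [7, 9]; color 2: [5, 6, 8, 11]; color 3: [10].
(χ(G) = 3 ≤ 4.)

Yes, G is 4-colorable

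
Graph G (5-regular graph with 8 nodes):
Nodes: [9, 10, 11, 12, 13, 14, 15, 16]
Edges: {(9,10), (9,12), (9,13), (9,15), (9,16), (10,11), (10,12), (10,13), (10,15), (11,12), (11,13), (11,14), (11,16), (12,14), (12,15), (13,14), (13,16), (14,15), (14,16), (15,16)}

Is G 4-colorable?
A valid 4-coloring: color 1: [10, 16]; color 2: [9, 14]; color 3: [11, 15]; color 4: [12, 13].
(χ(G) = 4 ≤ 4.)

Yes, G is 4-colorable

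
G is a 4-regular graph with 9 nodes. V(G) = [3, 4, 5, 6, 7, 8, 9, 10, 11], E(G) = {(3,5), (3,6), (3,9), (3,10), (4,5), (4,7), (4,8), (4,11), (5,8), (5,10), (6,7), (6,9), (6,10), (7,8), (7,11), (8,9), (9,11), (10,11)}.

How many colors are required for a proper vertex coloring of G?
Clique number ω(G) = 3 (lower bound: χ ≥ ω).
Suppose a proper 3-coloring c exists. The clique [3, 5, 10] takes 3 distinct colors; by symmetry let c(3) = 1, c(5) = 2, c(10) = 3.
- Vertex 6: neighbors [3, 10] already have colors [1, 3] ⇒ c(6) = 2.
- Vertex 9: neighbors [3, 6] already have colors [1, 2] ⇒ c(9) = 3.
- Vertex 8: neighbors [5, 9] already have colors [2, 3] ⇒ c(8) = 1.
- Vertex 4: neighbors [8, 5] already have colors [1, 2] ⇒ c(4) = 3.
- Vertex 7: neighbors [8, 6, 4] already have colors [1, 2, 3] — all 3 colors blocked. Contradiction.
The forced assignments end in a contradiction, so G has no proper 3-coloring (χ ≥ 4).
The coloring below uses 4 colors, so χ(G) = 4.
A valid 4-coloring: color 1: [6, 8, 11]; color 2: [5, 7, 9]; color 3: [4, 10]; color 4: [3].

χ(G) = 4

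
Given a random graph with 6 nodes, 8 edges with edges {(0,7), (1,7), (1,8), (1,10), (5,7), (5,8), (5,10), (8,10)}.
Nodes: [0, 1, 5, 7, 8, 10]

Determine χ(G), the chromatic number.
Clique number ω(G) = 3 (lower bound: χ ≥ ω).
The clique on [1, 8, 10] has size 3, forcing χ ≥ 3, and the coloring below uses 3 colors, so χ(G) = 3.
A valid 3-coloring: color 1: [0, 1, 5]; color 2: [7, 10]; color 3: [8].

χ(G) = 3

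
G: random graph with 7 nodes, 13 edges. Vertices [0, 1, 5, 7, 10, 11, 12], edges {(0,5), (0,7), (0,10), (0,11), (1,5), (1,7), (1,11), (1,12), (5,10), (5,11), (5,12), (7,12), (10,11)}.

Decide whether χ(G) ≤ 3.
No, G is not 3-colorable

The clique on vertices [0, 5, 10, 11] has size 4 > 3, so it alone needs 4 colors.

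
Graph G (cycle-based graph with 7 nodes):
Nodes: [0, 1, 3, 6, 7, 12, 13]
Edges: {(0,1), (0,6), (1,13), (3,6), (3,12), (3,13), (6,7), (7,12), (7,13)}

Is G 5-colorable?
A valid 5-coloring: color 1: [0, 3, 7]; color 2: [6, 12, 13]; color 3: [1].
(χ(G) = 3 ≤ 5.)

Yes, G is 5-colorable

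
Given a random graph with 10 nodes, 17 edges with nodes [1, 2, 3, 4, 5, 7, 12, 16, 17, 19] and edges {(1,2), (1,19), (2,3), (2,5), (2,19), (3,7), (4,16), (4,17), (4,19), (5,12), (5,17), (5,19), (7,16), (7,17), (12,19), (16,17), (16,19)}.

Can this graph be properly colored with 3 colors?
A valid 3-coloring: color 1: [3, 17, 19]; color 2: [1, 4, 5, 7]; color 3: [2, 12, 16].
(χ(G) = 3 ≤ 3.)

Yes, G is 3-colorable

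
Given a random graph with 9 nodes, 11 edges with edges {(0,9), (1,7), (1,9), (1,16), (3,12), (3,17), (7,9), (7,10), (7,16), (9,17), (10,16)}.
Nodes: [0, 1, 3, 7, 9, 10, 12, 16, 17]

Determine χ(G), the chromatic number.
Clique number ω(G) = 3 (lower bound: χ ≥ ω).
The clique on [1, 7, 16] has size 3, forcing χ ≥ 3, and the coloring below uses 3 colors, so χ(G) = 3.
A valid 3-coloring: color 1: [3, 9, 16]; color 2: [0, 7, 12, 17]; color 3: [1, 10].

χ(G) = 3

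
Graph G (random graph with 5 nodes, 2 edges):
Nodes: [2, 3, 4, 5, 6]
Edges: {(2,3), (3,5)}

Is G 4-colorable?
A valid 4-coloring: color 1: [3, 4, 6]; color 2: [2, 5].
(χ(G) = 2 ≤ 4.)

Yes, G is 4-colorable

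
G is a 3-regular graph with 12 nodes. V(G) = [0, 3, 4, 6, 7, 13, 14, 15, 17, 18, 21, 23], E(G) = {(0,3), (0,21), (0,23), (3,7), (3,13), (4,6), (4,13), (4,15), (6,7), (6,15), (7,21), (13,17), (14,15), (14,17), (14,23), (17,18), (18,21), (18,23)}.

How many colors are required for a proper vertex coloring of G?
χ(G) = 3

Clique number ω(G) = 3 (lower bound: χ ≥ ω).
The clique on [4, 6, 15] has size 3, forcing χ ≥ 3, and the coloring below uses 3 colors, so χ(G) = 3.
A valid 3-coloring: color 1: [0, 7, 13, 15, 18]; color 2: [3, 6, 17, 21, 23]; color 3: [4, 14].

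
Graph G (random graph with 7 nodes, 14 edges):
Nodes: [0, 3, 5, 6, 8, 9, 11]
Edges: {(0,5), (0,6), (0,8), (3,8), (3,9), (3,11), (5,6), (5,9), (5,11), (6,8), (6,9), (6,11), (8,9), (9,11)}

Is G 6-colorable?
Yes, G is 6-colorable

A valid 6-coloring: color 1: [3, 6]; color 2: [0, 9]; color 3: [8, 11]; color 4: [5].
(χ(G) = 4 ≤ 6.)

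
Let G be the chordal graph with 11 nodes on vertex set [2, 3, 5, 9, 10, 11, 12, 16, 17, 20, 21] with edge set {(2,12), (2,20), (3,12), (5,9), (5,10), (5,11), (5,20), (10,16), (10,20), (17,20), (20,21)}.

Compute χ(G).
Clique number ω(G) = 3 (lower bound: χ ≥ ω).
The clique on [5, 10, 20] has size 3, forcing χ ≥ 3, and the coloring below uses 3 colors, so χ(G) = 3.
A valid 3-coloring: color 1: [9, 11, 12, 16, 20]; color 2: [2, 3, 5, 17, 21]; color 3: [10].

χ(G) = 3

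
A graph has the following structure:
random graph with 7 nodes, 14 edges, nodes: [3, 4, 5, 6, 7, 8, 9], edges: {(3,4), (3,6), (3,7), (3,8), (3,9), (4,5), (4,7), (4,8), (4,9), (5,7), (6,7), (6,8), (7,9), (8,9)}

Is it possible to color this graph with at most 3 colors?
The clique on vertices [3, 4, 8, 9] has size 4 > 3, so it alone needs 4 colors.

No, G is not 3-colorable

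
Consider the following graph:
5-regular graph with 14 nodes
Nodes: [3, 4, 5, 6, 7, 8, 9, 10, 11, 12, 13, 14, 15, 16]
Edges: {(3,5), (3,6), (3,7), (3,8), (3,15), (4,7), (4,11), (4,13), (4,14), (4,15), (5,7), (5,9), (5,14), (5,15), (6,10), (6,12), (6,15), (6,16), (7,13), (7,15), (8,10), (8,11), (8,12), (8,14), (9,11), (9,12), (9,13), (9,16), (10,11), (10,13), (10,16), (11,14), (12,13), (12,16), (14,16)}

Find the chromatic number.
χ(G) = 4

Clique number ω(G) = 4 (lower bound: χ ≥ ω).
The clique on [3, 5, 7, 15] has size 4, forcing χ ≥ 4, and the coloring below uses 4 colors, so χ(G) = 4.
A valid 4-coloring: color 1: [10, 12, 14, 15]; color 2: [6, 7, 8, 9]; color 3: [3, 11, 13, 16]; color 4: [4, 5].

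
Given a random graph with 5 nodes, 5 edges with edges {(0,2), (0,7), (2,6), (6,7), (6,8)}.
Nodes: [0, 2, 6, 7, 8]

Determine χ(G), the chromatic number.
Clique number ω(G) = 2 (lower bound: χ ≥ ω).
The graph is bipartite (no odd cycle), so 2 colors suffice: χ(G) = 2.
A valid 2-coloring: color 1: [0, 6]; color 2: [2, 7, 8].

χ(G) = 2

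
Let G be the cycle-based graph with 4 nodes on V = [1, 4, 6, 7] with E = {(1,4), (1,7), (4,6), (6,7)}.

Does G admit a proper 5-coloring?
A valid 5-coloring: color 1: [4, 7]; color 2: [1, 6].
(χ(G) = 2 ≤ 5.)

Yes, G is 5-colorable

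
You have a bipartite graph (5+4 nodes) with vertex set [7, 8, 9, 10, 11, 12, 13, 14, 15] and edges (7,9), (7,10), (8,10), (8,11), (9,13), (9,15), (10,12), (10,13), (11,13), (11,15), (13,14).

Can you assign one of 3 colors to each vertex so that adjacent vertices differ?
A valid 3-coloring: color 1: [7, 8, 12, 13, 15]; color 2: [9, 10, 11, 14].
(χ(G) = 2 ≤ 3.)

Yes, G is 3-colorable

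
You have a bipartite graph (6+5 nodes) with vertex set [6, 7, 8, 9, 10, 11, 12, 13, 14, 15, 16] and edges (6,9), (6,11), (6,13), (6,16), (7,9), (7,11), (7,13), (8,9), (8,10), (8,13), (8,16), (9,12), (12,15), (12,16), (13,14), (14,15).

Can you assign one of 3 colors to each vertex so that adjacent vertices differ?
Yes, G is 3-colorable

A valid 3-coloring: color 1: [9, 10, 11, 13, 15, 16]; color 2: [6, 7, 8, 12, 14].
(χ(G) = 2 ≤ 3.)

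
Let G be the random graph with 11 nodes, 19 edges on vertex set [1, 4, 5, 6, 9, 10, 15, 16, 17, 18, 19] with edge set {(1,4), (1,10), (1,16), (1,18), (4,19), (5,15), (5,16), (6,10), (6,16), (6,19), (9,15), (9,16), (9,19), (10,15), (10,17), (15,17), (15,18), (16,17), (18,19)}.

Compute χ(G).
Clique number ω(G) = 3 (lower bound: χ ≥ ω).
The clique on [10, 15, 17] has size 3, forcing χ ≥ 3, and the coloring below uses 3 colors, so χ(G) = 3.
A valid 3-coloring: color 1: [10, 16, 19]; color 2: [1, 6, 15]; color 3: [4, 5, 9, 17, 18].

χ(G) = 3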